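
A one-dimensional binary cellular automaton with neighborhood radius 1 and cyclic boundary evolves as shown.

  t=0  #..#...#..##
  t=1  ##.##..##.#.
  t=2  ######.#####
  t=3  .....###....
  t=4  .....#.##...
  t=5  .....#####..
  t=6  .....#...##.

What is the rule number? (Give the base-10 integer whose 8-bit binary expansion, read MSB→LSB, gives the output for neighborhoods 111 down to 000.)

124

  ###|.  b7=0 t=0,i=11
  ##.|#  b6=1 t=0,i=0
  #.#|#  b5=1 t=1,i=2
  #..|#  b4=1 t=0,i=1
  .##|#  b3=1 t=0,i=10
  .#.|#  b2=1 t=0,i=3
  ..#|.  b1=0 t=0,i=2
  ...|.  b0=0 t=0,i=5
  bits 01111100 = 124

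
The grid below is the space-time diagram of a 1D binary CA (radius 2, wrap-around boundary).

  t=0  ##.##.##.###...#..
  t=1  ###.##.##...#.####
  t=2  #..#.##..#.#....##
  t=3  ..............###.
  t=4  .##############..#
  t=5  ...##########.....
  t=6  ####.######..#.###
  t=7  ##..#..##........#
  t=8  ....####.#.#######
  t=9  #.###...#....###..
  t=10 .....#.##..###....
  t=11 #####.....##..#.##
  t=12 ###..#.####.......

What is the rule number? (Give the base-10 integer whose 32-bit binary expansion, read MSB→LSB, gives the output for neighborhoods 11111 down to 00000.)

  nb #####: next=#  (t=1,i=0, bit31=1)
  nb ####.: next=.  (t=1,i=1, bit30=0)
  nb ###.#: next=.  (t=1,i=2, bit29=0)
  nb ###..: next=.  (t=0,i=11, bit28=0)
  nb ##.##: next=#  (t=0,i=2, bit27=1)
  nb ##.#.: next=#  (t=8,i=8, bit26=1)
  nb ##..#: next=.  (t=2,i=1, bit25=0)
  nb ##...: next=#  (t=0,i=12, bit24=1)
  nb #.###: next=.  (t=0,i=9, bit23=0)
  nb #.##.: next=.  (t=0,i=3, bit22=0)
  nb #.#.#: next=.  (t=8,i=9, bit21=0)
  nb #.#..: next=.  (t=2,i=11, bit20=0)
  nb #..##: next=#  (t=0,i=17, bit19=1)
  nb #..#.: next=.  (t=2,i=2, bit18=0)
  nb #...#: next=.  (t=0,i=13, bit17=0)
  nb #....: next=.  (t=2,i=13, bit16=0)
  nb .####: next=.  (t=1,i=15, bit15=0)
  nb .###.: next=.  (t=0,i=10, bit14=0)
  nb .##.#: next=#  (t=0,i=1, bit13=1)
  nb .##..: next=.  (t=1,i=8, bit12=0)
  nb .#.##: next=.  (t=1,i=13, bit11=0)
  nb .#.#.: next=.  (t=2,i=10, bit10=0)
  nb .#..#: next=#  (t=0,i=16, bit9=1)
  nb .#...: next=.  (t=2,i=12, bit8=0)
  nb ..###: next=#  (t=2,i=16, bit7=1)
  nb ..##.: next=#  (t=0,i=0, bit6=1)
  nb ..#.#: next=.  (t=1,i=12, bit5=0)
  nb ..#..: next=#  (t=0,i=15, bit4=1)
  nb ...##: next=#  (t=2,i=15, bit3=1)
  nb ...#.: next=#  (t=0,i=14, bit2=1)
  nb ....#: next=#  (t=2,i=14, bit1=1)
  nb .....: next=#  (t=3,i=1, bit0=1)
  bits 10001101000010000010001011011111 = 2366120671

2366120671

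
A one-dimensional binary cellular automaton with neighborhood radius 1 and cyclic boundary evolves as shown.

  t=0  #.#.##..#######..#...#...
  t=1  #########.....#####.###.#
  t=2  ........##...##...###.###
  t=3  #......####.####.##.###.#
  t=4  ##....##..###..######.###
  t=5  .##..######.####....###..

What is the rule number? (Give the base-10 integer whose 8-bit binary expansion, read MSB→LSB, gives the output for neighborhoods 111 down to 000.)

126

  ###|.  b7=0 t=0,i=9
  ##.|#  b6=1 t=0,i=5
  #.#|#  b5=1 t=0,i=1
  #..|#  b4=1 t=0,i=6
  .##|#  b3=1 t=0,i=4
  .#.|#  b2=1 t=0,i=0
  ..#|#  b1=1 t=0,i=7
  ...|.  b0=0 t=0,i=19
  bits 01111110 = 126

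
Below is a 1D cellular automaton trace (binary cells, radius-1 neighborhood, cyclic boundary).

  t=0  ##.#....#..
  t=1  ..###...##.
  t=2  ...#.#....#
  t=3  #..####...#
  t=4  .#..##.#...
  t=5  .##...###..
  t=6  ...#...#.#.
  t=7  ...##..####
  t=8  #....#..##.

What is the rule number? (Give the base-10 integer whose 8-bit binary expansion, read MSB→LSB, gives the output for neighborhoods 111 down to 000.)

  ### -> #   bit 7 = 1  t=1,i=3
  ##. -> .   bit 6 = 0  t=0,i=1
  #.# -> #   bit 5 = 1  t=0,i=2
  #.. -> #   bit 4 = 1  t=0,i=4
  .## -> .   bit 3 = 0  t=0,i=0
  .#. -> #   bit 2 = 1  t=0,i=3
  ..# -> .   bit 1 = 0  t=0,i=7
  ... -> .   bit 0 = 0  t=0,i=5
  bits 10110100 = 180

180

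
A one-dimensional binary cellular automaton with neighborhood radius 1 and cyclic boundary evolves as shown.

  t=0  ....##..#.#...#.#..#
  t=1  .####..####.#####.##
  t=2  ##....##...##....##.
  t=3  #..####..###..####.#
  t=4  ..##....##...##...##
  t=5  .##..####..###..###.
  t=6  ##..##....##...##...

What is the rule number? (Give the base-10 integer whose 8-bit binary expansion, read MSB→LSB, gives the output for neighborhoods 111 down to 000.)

47

  ### -> .   bit 7 = 0  t=1,i=2
  ##. -> .   bit 6 = 0  t=0,i=5
  #.# -> #   bit 5 = 1  t=0,i=9
  #.. -> .   bit 4 = 0  t=0,i=0
  .## -> #   bit 3 = 1  t=0,i=4
  .#. -> #   bit 2 = 1  t=0,i=8
  ..# -> #   bit 1 = 1  t=0,i=3
  ... -> #   bit 0 = 1  t=0,i=1
  bits 00101111 = 47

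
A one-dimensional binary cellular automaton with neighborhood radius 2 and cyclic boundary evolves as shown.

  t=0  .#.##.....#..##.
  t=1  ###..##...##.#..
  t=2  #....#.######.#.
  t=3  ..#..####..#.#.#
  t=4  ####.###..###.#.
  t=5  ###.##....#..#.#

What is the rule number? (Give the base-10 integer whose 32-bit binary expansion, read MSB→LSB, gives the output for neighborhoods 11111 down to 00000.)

  nb #####: next=.  (t=2,i=9, bit31=0)
  nb ####.: next=#  (t=2,i=11, bit30=1)
  nb ###.#: next=.  (t=2,i=12, bit29=0)
  nb ###..: next=.  (t=1,i=2, bit28=0)
  nb ##.##: next=#  (t=4,i=4, bit27=1)
  nb ##.#.: next=#  (t=1,i=12, bit26=1)
  nb ##..#: next=.  (t=0,i=15, bit25=0)
  nb ##...: next=#  (t=0,i=5, bit24=1)
  nb #.###: next=#  (t=2,i=7, bit23=1)
  nb #.##.: next=.  (t=0,i=3, bit22=0)
  nb #.#.#: next=.  (t=2,i=14, bit21=0)
  nb #.#..: next=.  (t=1,i=13, bit20=0)
  nb #..##: next=.  (t=0,i=12, bit19=0)
  nb #..#.: next=#  (t=0,i=0, bit18=1)
  nb #...#: next=#  (t=1,i=8, bit17=1)
  nb #....: next=#  (t=0,i=6, bit16=1)
  nb .####: next=#  (t=2,i=8, bit15=1)
  nb .###.: next=.  (t=1,i=1, bit14=0)
  nb .##.#: next=#  (t=1,i=11, bit13=1)
  nb .##..: next=.  (t=0,i=4, bit12=0)
  nb .#.##: next=#  (t=0,i=2, bit11=1)
  nb .#.#.: next=#  (t=2,i=15, bit10=1)
  nb .#..#: next=#  (t=0,i=11, bit9=1)
  nb .#...: next=.  (t=2,i=1, bit8=0)
  nb ..###: next=#  (t=1,i=0, bit7=1)
  nb ..##.: next=#  (t=0,i=13, bit6=1)
  nb ..#.#: next=#  (t=0,i=1, bit5=1)
  nb ..#..: next=#  (t=0,i=10, bit4=1)
  nb ...##: next=#  (t=1,i=9, bit3=1)
  nb ...#.: next=.  (t=0,i=9, bit2=0)
  nb ....#: next=.  (t=0,i=8, bit1=0)
  nb .....: next=.  (t=0,i=7, bit0=0)
  bits 01001101100001111010111011111000 = 1300737784

1300737784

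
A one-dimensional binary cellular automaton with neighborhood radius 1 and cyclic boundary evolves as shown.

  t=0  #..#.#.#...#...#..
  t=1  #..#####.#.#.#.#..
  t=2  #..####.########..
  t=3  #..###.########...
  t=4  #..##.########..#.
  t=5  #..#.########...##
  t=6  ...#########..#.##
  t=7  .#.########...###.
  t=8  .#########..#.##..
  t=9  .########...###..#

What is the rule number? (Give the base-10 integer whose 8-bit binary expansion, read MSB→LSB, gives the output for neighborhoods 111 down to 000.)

  nb ###: next=#  (t=1,i=4, bit7=1)
  nb ##.: next=.  (t=1,i=7, bit6=0)
  nb #.#: next=#  (t=0,i=4, bit5=1)
  nb #..: next=.  (t=0,i=1, bit4=0)
  nb .##: next=#  (t=1,i=3, bit3=1)
  nb .#.: next=#  (t=0,i=0, bit2=1)
  nb ..#: next=.  (t=0,i=2, bit1=0)
  nb ...: next=#  (t=0,i=9, bit0=1)
  bits 10101101 = 173

173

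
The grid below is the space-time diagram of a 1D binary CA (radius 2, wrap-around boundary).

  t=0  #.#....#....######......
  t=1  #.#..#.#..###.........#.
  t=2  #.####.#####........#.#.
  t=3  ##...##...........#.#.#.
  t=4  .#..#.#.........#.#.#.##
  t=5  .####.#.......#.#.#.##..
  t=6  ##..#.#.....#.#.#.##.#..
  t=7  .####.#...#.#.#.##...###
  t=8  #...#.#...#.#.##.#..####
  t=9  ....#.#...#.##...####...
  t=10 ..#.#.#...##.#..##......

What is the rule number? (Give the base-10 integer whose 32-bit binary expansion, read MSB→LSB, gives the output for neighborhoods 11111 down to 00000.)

  ##### -> .   bit 31 = 0  t=0,i=14
  ####. -> .   bit 30 = 0  t=0,i=16
  ###.# -> #   bit 29 = 1  t=2,i=5
  ###.. -> .   bit 28 = 0  t=0,i=17
  ##.## -> #   bit 27 = 1  t=2,i=6
  ##.#. -> .   bit 26 = 0  t=4,i=0
  ##..# -> #   bit 25 = 1  t=6,i=2
  ##... -> .   bit 24 = 0  t=0,i=18
  #.### -> .   bit 23 = 0  t=2,i=2
  #.##. -> .   bit 22 = 0  t=3,i=0
  #.#.# -> #   bit 21 = 1  t=1,i=0
  #.#.. -> #   bit 20 = 1  t=0,i=2
  #..## -> #   bit 19 = 1  t=1,i=9
  #..#. -> #   bit 18 = 1  t=1,i=4
  #...# -> .   bit 17 = 0  t=3,i=3
  #.... -> .   bit 16 = 0  t=0,i=4
  .#### -> .   bit 15 = 0  t=0,i=13
  .###. -> #   bit 14 = 1  t=1,i=11
  .##.# -> .   bit 13 = 0  t=4,i=23
  .##.. -> #   bit 12 = 1  t=3,i=1
  .#.## -> #   bit 11 = 1  t=2,i=1
  .#.#. -> .   bit 10 = 0  t=0,i=1
  .#..# -> #   bit 9 = 1  t=1,i=3
  .#... -> .   bit 8 = 0  t=0,i=3
  ..### -> #   bit 7 = 1  t=0,i=12
  ..##. -> .   bit 6 = 0  t=3,i=5
  ..#.# -> #   bit 5 = 1  t=0,i=0
  ..#.. -> #   bit 4 = 1  t=0,i=7
  ...## -> #   bit 3 = 1  t=0,i=11
  ...#. -> .   bit 2 = 0  t=0,i=6
  ....# -> #   bit 1 = 1  t=0,i=5
  ..... -> .   bit 0 = 0  t=0,i=20
  bits 00101010001111000101101010111010 = 708598458

708598458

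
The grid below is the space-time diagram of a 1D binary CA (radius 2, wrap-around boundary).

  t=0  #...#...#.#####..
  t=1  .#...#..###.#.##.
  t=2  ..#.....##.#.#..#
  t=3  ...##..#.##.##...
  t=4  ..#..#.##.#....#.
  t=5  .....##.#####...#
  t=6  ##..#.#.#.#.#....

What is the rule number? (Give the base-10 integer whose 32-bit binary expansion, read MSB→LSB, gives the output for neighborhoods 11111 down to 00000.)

  nb #####: next=#  (t=0,i=12, bit31=1)
  nb ####.: next=.  (t=0,i=13, bit30=0)
  nb ###.#: next=.  (t=1,i=10, bit29=0)
  nb ###..: next=#  (t=0,i=14, bit28=1)
  nb ##.##: next=.  (t=3,i=11, bit27=0)
  nb ##.#.: next=#  (t=1,i=11, bit26=1)
  nb ##..#: next=#  (t=0,i=15, bit25=1)
  nb ##...: next=.  (t=3,i=14, bit24=0)
  nb #.###: next=#  (t=0,i=10, bit23=1)
  nb #.##.: next=.  (t=1,i=14, bit22=0)
  nb #.#.#: next=.  (t=1,i=12, bit21=0)
  nb #.#..: next=#  (t=2,i=13, bit20=1)
  nb #..##: next=.  (t=1,i=7, bit19=0)
  nb #..#.: next=.  (t=0,i=16, bit18=0)
  nb #...#: next=.  (t=0,i=2, bit17=0)
  nb #....: next=#  (t=2,i=4, bit16=1)
  nb .####: next=.  (t=0,i=11, bit15=0)
  nb .###.: next=#  (t=1,i=9, bit14=1)
  nb .##.#: next=#  (t=2,i=9, bit13=1)
  nb .##..: next=.  (t=1,i=15, bit12=0)
  nb .#.##: next=#  (t=0,i=9, bit11=1)
  nb .#.#.: next=#  (t=2,i=12, bit10=1)
  nb .#..#: next=.  (t=1,i=6, bit9=0)
  nb .#...: next=#  (t=0,i=1, bit8=1)
  nb ..###: next=#  (t=1,i=8, bit7=1)
  nb ..##.: next=.  (t=2,i=8, bit6=0)
  nb ..#.#: next=#  (t=0,i=8, bit5=1)
  nb ..#..: next=.  (t=0,i=0, bit4=0)
  nb ...##: next=#  (t=2,i=7, bit3=1)
  nb ...#.: next=.  (t=0,i=3, bit2=0)
  nb ....#: next=.  (t=2,i=6, bit1=0)
  nb .....: next=.  (t=2,i=5, bit0=0)
  bits 10010110100100010110110110101000 = 2526113192

2526113192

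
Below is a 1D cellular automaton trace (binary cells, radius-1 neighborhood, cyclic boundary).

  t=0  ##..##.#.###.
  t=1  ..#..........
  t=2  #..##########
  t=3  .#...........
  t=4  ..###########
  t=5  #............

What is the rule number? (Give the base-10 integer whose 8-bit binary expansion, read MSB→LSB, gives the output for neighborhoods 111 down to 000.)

17

  nb ###: next=.  (t=0,i=10, bit7=0)
  nb ##.: next=.  (t=0,i=1, bit6=0)
  nb #.#: next=.  (t=0,i=6, bit5=0)
  nb #..: next=#  (t=0,i=2, bit4=1)
  nb .##: next=.  (t=0,i=0, bit3=0)
  nb .#.: next=.  (t=0,i=7, bit2=0)
  nb ..#: next=.  (t=0,i=3, bit1=0)
  nb ...: next=#  (t=1,i=0, bit0=1)
  bits 00010001 = 17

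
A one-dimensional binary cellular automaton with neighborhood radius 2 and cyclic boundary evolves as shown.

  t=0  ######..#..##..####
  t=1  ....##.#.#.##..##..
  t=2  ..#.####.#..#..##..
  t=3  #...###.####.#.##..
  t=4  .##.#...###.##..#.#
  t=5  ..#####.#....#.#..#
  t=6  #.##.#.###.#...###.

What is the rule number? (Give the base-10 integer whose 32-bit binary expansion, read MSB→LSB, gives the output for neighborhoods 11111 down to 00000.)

  #####|.  b31=0 t=0,i=0
  ####.|#  b30=1 t=0,i=4
  ###.#|.  b29=0 t=2,i=7
  ###..|#  b28=1 t=0,i=5
  ##.##|.  b27=0 t=3,i=7
  ##.#.|#  b26=1 t=1,i=6
  ##..#|.  b25=0 t=0,i=6
  ##...|.  b24=0 t=1,i=17
  #.###|#  b23=1 t=2,i=4
  #.##.|.  b22=0 t=1,i=11
  #.#.#|#  b21=1 t=1,i=7
  #.#..|#  b20=1 t=2,i=9
  #..##|.  b19=0 t=0,i=10
  #..#.|#  b18=1 t=0,i=7
  #...#|#  b17=1 t=3,i=2
  #....|.  b16=0 t=1,i=18
  .####|#  b15=1 t=0,i=16
  .###.|.  b14=0 t=3,i=5
  .##.#|#  b13=1 t=1,i=5
  .##..|#  b12=1 t=0,i=12
  .#.##|.  b11=0 t=1,i=10
  .#.#.|.  b10=0 t=1,i=8
  .#..#|#  b9=1 t=0,i=9
  .#...|#  b8=1 t=3,i=1
  ..###|#  b7=1 t=0,i=15
  ..##.|#  b6=1 t=0,i=11
  ..#.#|.  b5=0 t=2,i=2
  ..#..|.  b4=0 t=0,i=8
  ...##|.  b3=0 t=1,i=3
  ...#.|.  b2=0 t=2,i=1
  ....#|#  b1=1 t=1,i=2
  .....|.  b0=0 t=1,i=0
  bits 01010100101101101011001111000010 = 1421259714

1421259714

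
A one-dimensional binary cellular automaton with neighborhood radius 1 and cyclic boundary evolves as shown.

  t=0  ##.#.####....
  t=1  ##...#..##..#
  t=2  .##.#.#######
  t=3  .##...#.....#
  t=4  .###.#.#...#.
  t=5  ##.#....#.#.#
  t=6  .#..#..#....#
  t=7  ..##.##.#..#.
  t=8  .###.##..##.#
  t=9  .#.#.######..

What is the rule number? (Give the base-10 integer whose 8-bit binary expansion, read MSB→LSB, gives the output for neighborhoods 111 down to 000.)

  ###|.  b7=0 t=0,i=6
  ##.|#  b6=1 t=0,i=1
  #.#|.  b5=0 t=0,i=2
  #..|#  b4=1 t=0,i=9
  .##|#  b3=1 t=0,i=0
  .#.|.  b2=0 t=0,i=3
  ..#|#  b1=1 t=0,i=12
  ...|.  b0=0 t=0,i=10
  bits 01011010 = 90

90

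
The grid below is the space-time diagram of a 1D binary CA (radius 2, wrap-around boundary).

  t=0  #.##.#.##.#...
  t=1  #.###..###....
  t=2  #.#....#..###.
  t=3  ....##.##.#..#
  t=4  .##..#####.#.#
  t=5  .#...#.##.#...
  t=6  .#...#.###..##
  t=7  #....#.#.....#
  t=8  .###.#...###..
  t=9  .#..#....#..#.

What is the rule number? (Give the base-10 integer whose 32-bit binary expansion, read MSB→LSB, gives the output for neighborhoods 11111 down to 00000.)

3451986611

  #####|#  b31=1 t=4,i=7
  ####.|#  b30=1 t=4,i=8
  ###.#|.  b29=0 t=2,i=12
  ###..|.  b28=0 t=1,i=4
  ##.##|#  b27=1 t=3,i=6
  ##.#.|#  b26=1 t=0,i=4
  ##..#|.  b25=0 t=1,i=5
  ##...|#  b24=1 t=1,i=10
  #.###|#  b23=1 t=1,i=2
  #.##.|#  b22=1 t=0,i=2
  #.#.#|.  b21=0 t=0,i=5
  #.#..|.  b20=0 t=0,i=10
  #..##|.  b19=0 t=1,i=6
  #..#.|.  b18=0 t=3,i=12
  #...#|.  b17=0 t=0,i=12
  #....|#  b16=1 t=1,i=11
  .####|.  b15=0 t=4,i=6
  .###.|.  b14=0 t=1,i=3
  .##.#|#  b13=1 t=0,i=3
  .##..|.  b12=0 t=4,i=2
  .#.##|.  b11=0 t=0,i=1
  .#.#.|.  b10=0 t=2,i=1
  .#..#|#  b9=1 t=2,i=8
  .#...|.  b8=0 t=0,i=11
  ..###|#  b7=1 t=1,i=7
  ..##.|.  b6=0 t=3,i=4
  ..#.#|#  b5=1 t=0,i=0
  ..#..|#  b4=1 t=2,i=7
  ...##|.  b3=0 t=3,i=3
  ...#.|.  b2=0 t=0,i=13
  ....#|#  b1=1 t=1,i=12
  .....|#  b0=1 t=7,i=10
  bits 11001101110000010010001010110011 = 3451986611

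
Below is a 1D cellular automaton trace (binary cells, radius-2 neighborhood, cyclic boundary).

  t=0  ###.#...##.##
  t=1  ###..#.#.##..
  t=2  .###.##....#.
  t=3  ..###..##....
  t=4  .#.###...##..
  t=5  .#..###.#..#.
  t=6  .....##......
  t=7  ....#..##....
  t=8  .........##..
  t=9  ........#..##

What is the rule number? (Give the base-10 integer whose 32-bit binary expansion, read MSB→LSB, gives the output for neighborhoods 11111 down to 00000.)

  ##### -> #   bit 31 = 1  t=0,i=0
  ####. -> #   bit 30 = 1  t=0,i=1
  ###.# -> #   bit 29 = 1  t=0,i=2
  ###.. -> #   bit 28 = 1  t=1,i=2
  ##.## -> #   bit 27 = 1  t=0,i=10
  ##.#. -> .   bit 26 = 0  t=0,i=3
  ##..# -> #   bit 25 = 1  t=1,i=3
  ##... -> #   bit 24 = 1  t=2,i=7
  #.### -> .   bit 23 = 0  t=0,i=11
  #.##. -> .   bit 22 = 0  t=1,i=9
  #.#.# -> .   bit 21 = 0  t=1,i=7
  #.#.. -> .   bit 20 = 0  t=0,i=4
  #..## -> .   bit 19 = 0  t=1,i=12
  #..#. -> .   bit 18 = 0  t=1,i=4
  #...# -> .   bit 17 = 0  t=0,i=6
  #.... -> #   bit 16 = 1  t=2,i=8
  .#### -> .   bit 15 = 0  t=0,i=12
  .###. -> #   bit 14 = 1  t=1,i=1
  .##.# -> #   bit 13 = 1  t=0,i=9
  .##.. -> .   bit 12 = 0  t=1,i=10
  .#.## -> .   bit 11 = 0  t=1,i=8
  .#.#. -> #   bit 10 = 1  t=1,i=6
  .#..# -> .   bit 9 = 0  t=2,i=12
  .#... -> #   bit 8 = 1  t=0,i=5
  ..### -> .   bit 7 = 0  t=1,i=0
  ..##. -> .   bit 6 = 0  t=0,i=8
  ..#.# -> #   bit 5 = 1  t=1,i=5
  ..#.. -> .   bit 4 = 0  t=2,i=11
  ...## -> #   bit 3 = 1  t=0,i=7
  ...#. -> .   bit 2 = 0  t=2,i=10
  ....# -> .   bit 1 = 0  t=2,i=9
  ..... -> .   bit 0 = 0  t=3,i=11
  bits 11111011000000010110010100101000 = 4211172648

4211172648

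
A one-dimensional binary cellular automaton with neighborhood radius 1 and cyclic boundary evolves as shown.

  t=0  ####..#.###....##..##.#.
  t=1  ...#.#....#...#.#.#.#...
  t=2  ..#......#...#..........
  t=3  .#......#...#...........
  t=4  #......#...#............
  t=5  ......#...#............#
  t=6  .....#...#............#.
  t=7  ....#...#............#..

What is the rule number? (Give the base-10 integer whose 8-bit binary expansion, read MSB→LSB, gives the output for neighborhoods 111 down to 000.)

  [7] ### => .  t=0,i=1
  [6] ##. => #  t=0,i=3
  [5] #.# => .  t=0,i=7
  [4] #.. => .  t=0,i=4
  [3] .## => .  t=0,i=0
  [2] .#. => .  t=0,i=6
  [1] ..# => #  t=0,i=5
  [0] ... => .  t=0,i=12
  bits 01000010 = 66

66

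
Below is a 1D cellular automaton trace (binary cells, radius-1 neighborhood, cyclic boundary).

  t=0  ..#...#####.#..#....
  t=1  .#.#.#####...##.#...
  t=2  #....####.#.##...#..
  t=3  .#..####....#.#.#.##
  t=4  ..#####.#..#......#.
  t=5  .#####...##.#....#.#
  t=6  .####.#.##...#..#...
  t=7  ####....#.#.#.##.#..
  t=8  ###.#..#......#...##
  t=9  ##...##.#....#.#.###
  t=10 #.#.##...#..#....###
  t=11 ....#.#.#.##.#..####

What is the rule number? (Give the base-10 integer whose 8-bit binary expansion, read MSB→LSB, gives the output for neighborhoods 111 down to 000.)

154

  nb ###: next=#  (t=0,i=7, bit7=1)
  nb ##.: next=.  (t=0,i=10, bit6=0)
  nb #.#: next=.  (t=0,i=11, bit5=0)
  nb #..: next=#  (t=0,i=3, bit4=1)
  nb .##: next=#  (t=0,i=6, bit3=1)
  nb .#.: next=.  (t=0,i=2, bit2=0)
  nb ..#: next=#  (t=0,i=1, bit1=1)
  nb ...: next=.  (t=0,i=0, bit0=0)
  bits 10011010 = 154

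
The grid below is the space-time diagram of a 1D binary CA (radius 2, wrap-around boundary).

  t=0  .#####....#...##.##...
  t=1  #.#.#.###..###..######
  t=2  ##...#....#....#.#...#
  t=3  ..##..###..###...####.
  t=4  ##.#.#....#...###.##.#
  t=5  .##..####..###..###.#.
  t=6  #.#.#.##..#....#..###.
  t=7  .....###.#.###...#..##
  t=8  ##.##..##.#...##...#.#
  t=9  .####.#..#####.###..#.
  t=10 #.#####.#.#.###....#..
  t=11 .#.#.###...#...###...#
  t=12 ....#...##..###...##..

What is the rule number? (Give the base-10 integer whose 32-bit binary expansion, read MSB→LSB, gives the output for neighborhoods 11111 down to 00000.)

1834981642

  [31] ##### => .  t=0,i=3
  [30] ####. => #  t=0,i=4
  [29] ###.# => #  t=1,i=0
  [28] ###.. => .  t=0,i=5
  [27] ##.## => #  t=0,i=16
  [26] ##.#. => #  t=1,i=1
  [25] ##..# => .  t=1,i=9
  [24] ##... => #  t=0,i=6
  [23] #.### => .  t=1,i=6
  [22] #.##. => #  t=0,i=17
  [21] #.#.# => .  t=1,i=2
  [20] #.#.. => #  t=2,i=17
  [19] #..## => #  t=1,i=10
  [18] #..#. => #  t=6,i=9
  [17] #...# => #  t=0,i=12
  [16] #.... => #  t=0,i=7
  [15] .#### => #  t=0,i=2
  [14] .###. => .  t=1,i=7
  [13] .##.# => .  t=0,i=15
  [12] .##.. => #  t=0,i=18
  [11] .#.## => #  t=1,i=5
  [10] .#.#. => .  t=1,i=3
  [9] .#..# => .  t=5,i=21
  [8] .#... => #  t=0,i=11
  [7] ..### => .  t=0,i=1
  [6] ..##. => .  t=0,i=14
  [5] ..#.# => .  t=2,i=15
  [4] ..#.. => .  t=0,i=10
  [3] ...## => #  t=0,i=0
  [2] ...#. => .  t=0,i=9
  [1] ....# => #  t=0,i=8
  [0] ..... => .  t=7,i=2
  bits 01101101010111111001100100001010 = 1834981642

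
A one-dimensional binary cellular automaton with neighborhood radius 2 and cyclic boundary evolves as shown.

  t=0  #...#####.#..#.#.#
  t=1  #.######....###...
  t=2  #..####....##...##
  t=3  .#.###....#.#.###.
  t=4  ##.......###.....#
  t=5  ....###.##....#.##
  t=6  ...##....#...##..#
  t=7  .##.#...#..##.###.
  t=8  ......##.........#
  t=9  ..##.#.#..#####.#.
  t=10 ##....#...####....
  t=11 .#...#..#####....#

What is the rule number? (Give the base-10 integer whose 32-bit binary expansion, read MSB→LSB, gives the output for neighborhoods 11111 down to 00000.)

3255211181

  [31] ##### => #  t=0,i=6
  [30] ####. => #  t=0,i=7
  [29] ###.# => .  t=0,i=8
  [28] ###.. => .  t=1,i=7
  [27] ##.## => .  t=5,i=7
  [26] ##.#. => .  t=0,i=9
  [25] ##..# => #  t=2,i=1
  [24] ##... => .  t=0,i=1
  [23] #.### => .  t=1,i=2
  [22] #.##. => .  t=0,i=17
  [21] #.#.# => .  t=0,i=15
  [20] #.#.. => .  t=0,i=10
  [19] #..## => .  t=2,i=2
  [18] #..#. => #  t=0,i=12
  [17] #...# => #  t=0,i=2
  [16] #.... => .  t=1,i=9
  [15] .#### => #  t=0,i=5
  [14] .###. => .  t=1,i=13
  [13] .##.# => .  t=7,i=2
  [12] .##.. => #  t=0,i=0
  [11] .#.## => .  t=0,i=16
  [10] .#.#. => #  t=0,i=14
  [9] .#..# => .  t=0,i=11
  [8] .#... => .  t=6,i=0
  [7] ..### => #  t=0,i=4
  [6] ..##. => .  t=2,i=11
  [5] ..#.# => #  t=0,i=13
  [4] ..#.. => .  t=6,i=9
  [3] ...## => #  t=0,i=3
  [2] ...#. => #  t=1,i=17
  [1] ....# => .  t=1,i=10
  [0] ..... => #  t=4,i=4
  bits 11000010000001101001010010101101 = 3255211181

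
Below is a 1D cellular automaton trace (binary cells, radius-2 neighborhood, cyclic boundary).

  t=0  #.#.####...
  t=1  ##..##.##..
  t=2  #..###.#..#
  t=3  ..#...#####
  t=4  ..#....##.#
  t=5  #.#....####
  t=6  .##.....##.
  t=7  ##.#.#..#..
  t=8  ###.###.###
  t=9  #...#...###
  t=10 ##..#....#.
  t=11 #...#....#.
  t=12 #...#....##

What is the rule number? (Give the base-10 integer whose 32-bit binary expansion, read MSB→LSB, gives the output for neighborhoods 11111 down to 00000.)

  #####|#  b31=1 t=3,i=8
  ####.|.  b30=0 t=0,i=6
  ###.#|.  b29=0 t=2,i=5
  ###..|#  b28=1 t=0,i=7
  ##.##|.  b27=0 t=1,i=6
  ##.#.|#  b26=1 t=2,i=6
  ##..#|.  b25=0 t=1,i=2
  ##...|#  b24=1 t=0,i=8
  #.###|#  b23=1 t=0,i=4
  #.##.|#  b22=1 t=1,i=7
  #.#.#|.  b21=0 t=0,i=2
  #.#..|#  b20=1 t=2,i=7
  #..##|#  b19=1 t=1,i=3
  #..#.|.  b18=0 t=3,i=1
  #...#|.  b17=0 t=0,i=9
  #....|.  b16=0 t=4,i=4
  .####|#  b15=1 t=0,i=5
  .###.|.  b14=0 t=2,i=4
  .##.#|#  b13=1 t=1,i=5
  .##..|.  b12=0 t=1,i=1
  .#.##|.  b11=0 t=0,i=3
  .#.#.|#  b10=1 t=0,i=1
  .#..#|#  b9=1 t=2,i=8
  .#...|.  b8=0 t=3,i=3
  ..###|.  b7=0 t=2,i=3
  ..##.|#  b6=1 t=1,i=0
  ..#.#|#  b5=1 t=0,i=0
  ..#..|#  b4=1 t=3,i=2
  ...##|.  b3=0 t=3,i=5
  ...#.|.  b2=0 t=0,i=10
  ....#|.  b1=0 t=4,i=5
  .....|#  b0=1 t=6,i=5
  bits 10010101110110001010011001110001 = 2514003569

2514003569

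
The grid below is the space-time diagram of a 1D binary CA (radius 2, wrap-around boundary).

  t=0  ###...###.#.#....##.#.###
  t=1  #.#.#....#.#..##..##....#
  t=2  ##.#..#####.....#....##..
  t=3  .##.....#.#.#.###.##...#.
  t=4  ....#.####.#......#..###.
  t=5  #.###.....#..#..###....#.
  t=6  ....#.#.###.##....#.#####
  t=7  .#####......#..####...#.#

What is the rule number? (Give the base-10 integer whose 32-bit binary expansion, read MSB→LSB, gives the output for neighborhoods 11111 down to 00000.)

  [31] ##### => #  t=0,i=0
  [30] ####. => .  t=0,i=1
  [29] ###.# => .  t=0,i=8
  [28] ###.. => #  t=0,i=2
  [27] ##.## => .  t=3,i=17
  [26] ##.#. => #  t=0,i=9
  [25] ##..# => #  t=1,i=16
  [24] ##... => .  t=0,i=3
  [23] #.### => .  t=0,i=22
  [22] #.##. => #  t=3,i=18
  [21] #.#.# => .  t=0,i=10
  [20] #.#.. => .  t=0,i=12
  [19] #..## => .  t=1,i=13
  [18] #..#. => #  t=5,i=12
  [17] #...# => #  t=0,i=4
  [16] #.... => #  t=0,i=14
  [15] .#### => .  t=0,i=23
  [14] .###. => .  t=0,i=7
  [13] .##.# => #  t=0,i=18
  [12] .##.. => .  t=1,i=15
  [11] .#.## => .  t=0,i=21
  [10] .#.#. => #  t=0,i=11
  [9] .#..# => .  t=1,i=12
  [8] .#... => .  t=0,i=13
  [7] ..### => .  t=0,i=6
  [6] ..##. => .  t=0,i=17
  [5] ..#.# => #  t=1,i=9
  [4] ..#.. => #  t=2,i=16
  [3] ...## => .  t=0,i=5
  [2] ...#. => #  t=1,i=8
  [1] ....# => #  t=0,i=15
  [0] ..... => .  t=2,i=13
  bits 10010110010001110010010000110110 = 2521244726

2521244726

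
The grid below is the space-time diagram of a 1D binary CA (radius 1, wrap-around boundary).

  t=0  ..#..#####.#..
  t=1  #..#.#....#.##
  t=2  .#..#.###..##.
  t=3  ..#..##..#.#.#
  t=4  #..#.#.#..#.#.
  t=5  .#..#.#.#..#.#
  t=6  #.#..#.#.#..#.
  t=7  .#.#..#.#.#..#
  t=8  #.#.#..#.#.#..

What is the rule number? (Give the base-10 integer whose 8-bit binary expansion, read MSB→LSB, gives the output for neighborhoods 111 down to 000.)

57

  ### -> .   bit 7 = 0  t=0,i=6
  ##. -> .   bit 6 = 0  t=0,i=9
  #.# -> #   bit 5 = 1  t=0,i=10
  #.. -> #   bit 4 = 1  t=0,i=3
  .## -> #   bit 3 = 1  t=0,i=5
  .#. -> .   bit 2 = 0  t=0,i=2
  ..# -> .   bit 1 = 0  t=0,i=1
  ... -> #   bit 0 = 1  t=0,i=0
  bits 00111001 = 57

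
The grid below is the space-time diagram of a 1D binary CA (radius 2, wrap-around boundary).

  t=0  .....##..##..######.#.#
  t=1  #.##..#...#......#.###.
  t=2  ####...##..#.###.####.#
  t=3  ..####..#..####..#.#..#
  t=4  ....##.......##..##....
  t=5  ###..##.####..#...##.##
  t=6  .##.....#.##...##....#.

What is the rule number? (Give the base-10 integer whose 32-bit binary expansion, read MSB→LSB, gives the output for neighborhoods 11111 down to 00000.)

  ##### -> .   bit 31 = 0  t=0,i=15
  ####. -> #   bit 30 = 1  t=0,i=17
  ###.# -> .   bit 29 = 0  t=0,i=18
  ###.. -> #   bit 28 = 1  t=2,i=3
  ##.## -> .   bit 27 = 0  t=2,i=16
  ##.#. -> #   bit 26 = 1  t=0,i=19
  ##..# -> .   bit 25 = 0  t=0,i=7
  ##... -> #   bit 24 = 1  t=2,i=4
  #.### -> #   bit 23 = 1  t=1,i=19
  #.##. -> #   bit 22 = 1  t=1,i=2
  #.#.# -> #   bit 21 = 1  t=0,i=20
  #.#.. -> .   bit 20 = 0  t=0,i=22
  #..## -> .   bit 19 = 0  t=0,i=8
  #..#. -> .   bit 18 = 0  t=1,i=5
  #...# -> #   bit 17 = 1  t=1,i=8
  #.... -> .   bit 16 = 0  t=0,i=1
  .#### -> .   bit 15 = 0  t=0,i=14
  .###. -> #   bit 14 = 1  t=1,i=20
  .##.# -> .   bit 13 = 0  t=5,i=6
  .##.. -> #   bit 12 = 1  t=0,i=6
  .#.## -> #   bit 11 = 1  t=1,i=1
  .#.#. -> #   bit 10 = 1  t=0,i=21
  .#..# -> .   bit 9 = 0  t=3,i=0
  .#... -> #   bit 8 = 1  t=0,i=0
  ..### -> .   bit 7 = 0  t=0,i=13
  ..##. -> .   bit 6 = 0  t=0,i=5
  ..#.# -> #   bit 5 = 1  t=1,i=17
  ..#.. -> .   bit 4 = 0  t=1,i=6
  ...## -> .   bit 3 = 0  t=0,i=4
  ...#. -> .   bit 2 = 0  t=1,i=9
  ....# -> #   bit 1 = 1  t=0,i=3
  ..... -> #   bit 0 = 1  t=0,i=2
  bits 01010101111000100101110100100011 = 1440898339

1440898339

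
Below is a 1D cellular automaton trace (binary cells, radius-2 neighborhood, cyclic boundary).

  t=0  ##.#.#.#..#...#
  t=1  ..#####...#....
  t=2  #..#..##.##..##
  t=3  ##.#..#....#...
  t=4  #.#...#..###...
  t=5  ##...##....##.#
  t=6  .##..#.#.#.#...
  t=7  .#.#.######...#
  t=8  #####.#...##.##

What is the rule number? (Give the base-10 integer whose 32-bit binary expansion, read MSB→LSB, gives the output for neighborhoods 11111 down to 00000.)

388009079

  #####|.  b31=0 t=1,i=4
  ####.|.  b30=0 t=1,i=5
  ###.#|.  b29=0 t=0,i=1
  ###..|#  b28=1 t=1,i=6
  ##.##|.  b27=0 t=2,i=8
  ##.#.|#  b26=1 t=0,i=2
  ##..#|#  b25=1 t=2,i=1
  ##...|#  b24=1 t=1,i=7
  #.###|.  b23=0 t=5,i=14
  #.##.|.  b22=0 t=2,i=9
  #.#.#|#  b21=1 t=0,i=3
  #.#..|.  b20=0 t=0,i=7
  #..##|.  b19=0 t=2,i=5
  #..#.|.  b18=0 t=0,i=9
  #...#|.  b17=0 t=0,i=12
  #....|.  b16=0 t=1,i=12
  .####|#  b15=1 t=1,i=3
  .###.|.  b14=0 t=0,i=0
  .##.#|.  b13=0 t=2,i=7
  .##..|.  b12=0 t=2,i=10
  .#.##|#  b11=1 t=7,i=4
  .#.#.|#  b10=1 t=0,i=4
  .#..#|.  b9=0 t=0,i=8
  .#...|.  b8=0 t=0,i=11
  ..###|.  b7=0 t=0,i=14
  ..##.|#  b6=1 t=2,i=6
  ..#.#|#  b5=1 t=4,i=0
  ..#..|#  b4=1 t=0,i=10
  ...##|.  b3=0 t=0,i=13
  ...#.|#  b2=1 t=1,i=9
  ....#|#  b1=1 t=1,i=0
  .....|#  b0=1 t=1,i=13
  bits 00010111001000001000110001110111 = 388009079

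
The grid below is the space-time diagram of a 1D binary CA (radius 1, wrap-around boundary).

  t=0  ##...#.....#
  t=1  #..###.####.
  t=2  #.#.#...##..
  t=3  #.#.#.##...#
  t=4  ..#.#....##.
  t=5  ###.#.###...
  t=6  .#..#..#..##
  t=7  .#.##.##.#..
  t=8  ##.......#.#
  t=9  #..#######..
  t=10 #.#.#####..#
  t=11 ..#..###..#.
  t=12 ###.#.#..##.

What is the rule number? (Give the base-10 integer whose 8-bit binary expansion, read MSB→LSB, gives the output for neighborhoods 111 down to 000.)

  nb ###: next=#  (t=0,i=0, bit7=1)
  nb ##.: next=.  (t=0,i=1, bit6=0)
  nb #.#: next=.  (t=1,i=6, bit5=0)
  nb #..: next=.  (t=0,i=2, bit4=0)
  nb .##: next=.  (t=0,i=11, bit3=0)
  nb .#.: next=#  (t=0,i=5, bit2=1)
  nb ..#: next=#  (t=0,i=4, bit1=1)
  nb ...: next=#  (t=0,i=3, bit0=1)
  bits 10000111 = 135

135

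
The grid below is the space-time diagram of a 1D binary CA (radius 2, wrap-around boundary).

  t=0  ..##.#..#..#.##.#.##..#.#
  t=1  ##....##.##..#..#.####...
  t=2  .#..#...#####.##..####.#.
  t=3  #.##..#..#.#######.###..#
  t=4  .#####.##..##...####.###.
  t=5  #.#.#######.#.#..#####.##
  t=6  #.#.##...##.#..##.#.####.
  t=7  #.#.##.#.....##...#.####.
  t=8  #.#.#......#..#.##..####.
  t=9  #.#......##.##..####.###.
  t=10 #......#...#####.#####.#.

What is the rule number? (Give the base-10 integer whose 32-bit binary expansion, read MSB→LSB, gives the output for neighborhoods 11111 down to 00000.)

  ##### -> .   bit 31 = 0  t=2,i=10
  ####. -> #   bit 30 = 1  t=1,i=20
  ###.# -> #   bit 29 = 1  t=2,i=12
  ###.. -> #   bit 28 = 1  t=1,i=21
  ##.## -> #   bit 27 = 1  t=1,i=8
  ##.#. -> .   bit 26 = 0  t=0,i=4
  ##..# -> #   bit 25 = 1  t=0,i=20
  ##... -> .   bit 24 = 0  t=1,i=2
  #.### -> #   bit 23 = 1  t=1,i=18
  #.##. -> #   bit 22 = 1  t=0,i=13
  #.#.# -> #   bit 21 = 1  t=0,i=16
  #.#.. -> .   bit 20 = 0  t=0,i=5
  #..## -> #   bit 19 = 1  t=0,i=1
  #..#. -> #   bit 18 = 1  t=0,i=7
  #...# -> #   bit 17 = 1  t=1,i=23
  #.... -> .   bit 16 = 0  t=1,i=3
  .#### -> #   bit 15 = 1  t=1,i=19
  .###. -> .   bit 14 = 0  t=3,i=20
  .##.# -> .   bit 13 = 0  t=0,i=3
  .##.. -> #   bit 12 = 1  t=0,i=19
  .#.## -> .   bit 11 = 0  t=0,i=12
  .#.#. -> .   bit 10 = 0  t=0,i=23
  .#..# -> #   bit 9 = 1  t=0,i=0
  .#... -> .   bit 8 = 0  t=2,i=5
  ..### -> .   bit 7 = 0  t=2,i=8
  ..##. -> .   bit 6 = 0  t=0,i=2
  ..#.# -> .   bit 5 = 0  t=0,i=11
  ..#.. -> .   bit 4 = 0  t=0,i=8
  ...## -> .   bit 3 = 0  t=1,i=5
  ...#. -> #   bit 2 = 1  t=7,i=17
  ....# -> #   bit 1 = 1  t=1,i=4
  ..... -> .   bit 0 = 0  t=7,i=10
  bits 01111010111011101001001000000110 = 2062455302

2062455302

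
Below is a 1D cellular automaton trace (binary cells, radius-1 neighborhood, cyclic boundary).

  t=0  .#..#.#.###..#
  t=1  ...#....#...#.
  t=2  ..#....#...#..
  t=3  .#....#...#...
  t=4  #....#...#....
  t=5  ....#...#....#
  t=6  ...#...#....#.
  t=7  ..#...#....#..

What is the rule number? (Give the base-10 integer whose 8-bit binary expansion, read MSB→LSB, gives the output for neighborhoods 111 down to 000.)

  [7] ### => .  t=0,i=9
  [6] ##. => .  t=0,i=10
  [5] #.# => .  t=0,i=0
  [4] #.. => .  t=0,i=2
  [3] .## => #  t=0,i=8
  [2] .#. => .  t=0,i=1
  [1] ..# => #  t=0,i=3
  [0] ... => .  t=1,i=0
  bits 00001010 = 10

10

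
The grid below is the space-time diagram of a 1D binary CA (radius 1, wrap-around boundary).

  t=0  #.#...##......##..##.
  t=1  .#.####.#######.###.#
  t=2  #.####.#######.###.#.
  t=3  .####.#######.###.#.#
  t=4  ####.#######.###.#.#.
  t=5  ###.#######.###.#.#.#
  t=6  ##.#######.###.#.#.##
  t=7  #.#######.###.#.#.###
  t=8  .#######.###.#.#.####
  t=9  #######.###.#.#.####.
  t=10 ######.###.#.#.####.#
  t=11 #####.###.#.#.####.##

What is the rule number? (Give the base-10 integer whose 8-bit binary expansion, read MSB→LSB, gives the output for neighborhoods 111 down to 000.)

187

  nb ###: next=#  (t=1,i=4, bit7=1)
  nb ##.: next=.  (t=0,i=7, bit6=0)
  nb #.#: next=#  (t=0,i=1, bit5=1)
  nb #..: next=#  (t=0,i=3, bit4=1)
  nb .##: next=#  (t=0,i=6, bit3=1)
  nb .#.: next=.  (t=0,i=0, bit2=0)
  nb ..#: next=#  (t=0,i=5, bit1=1)
  nb ...: next=#  (t=0,i=4, bit0=1)
  bits 10111011 = 187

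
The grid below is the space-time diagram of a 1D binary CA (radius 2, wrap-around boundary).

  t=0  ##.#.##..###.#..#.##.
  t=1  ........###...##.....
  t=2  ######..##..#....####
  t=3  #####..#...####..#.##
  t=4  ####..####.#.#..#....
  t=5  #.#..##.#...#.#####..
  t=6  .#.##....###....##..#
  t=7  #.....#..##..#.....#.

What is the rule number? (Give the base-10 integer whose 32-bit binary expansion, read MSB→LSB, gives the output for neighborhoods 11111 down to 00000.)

3222226837

  nb #####: next=#  (t=2,i=0, bit31=1)
  nb ####.: next=#  (t=2,i=4, bit30=1)
  nb ###.#: next=.  (t=0,i=11, bit29=0)
  nb ###..: next=.  (t=1,i=10, bit28=0)
  nb ##.##: next=.  (t=0,i=20, bit27=0)
  nb ##.#.: next=.  (t=0,i=2, bit26=0)
  nb ##..#: next=.  (t=0,i=7, bit25=0)
  nb ##...: next=.  (t=1,i=11, bit24=0)
  nb #.###: next=.  (t=3,i=19, bit23=0)
  nb #.##.: next=.  (t=0,i=0, bit22=0)
  nb #.#.#: next=.  (t=0,i=3, bit21=0)
  nb #.#..: next=.  (t=0,i=13, bit20=0)
  nb #..##: next=#  (t=0,i=8, bit19=1)
  nb #..#.: next=#  (t=0,i=15, bit18=1)
  nb #...#: next=#  (t=1,i=12, bit17=1)
  nb #....: next=#  (t=1,i=17, bit16=1)
  nb .####: next=.  (t=2,i=18, bit15=0)
  nb .###.: next=#  (t=0,i=10, bit14=1)
  nb .##.#: next=.  (t=0,i=1, bit13=0)
  nb .##..: next=.  (t=0,i=6, bit12=0)
  nb .#.##: next=.  (t=0,i=4, bit11=0)
  nb .#.#.: next=#  (t=4,i=12, bit10=1)
  nb .#..#: next=#  (t=0,i=14, bit9=1)
  nb .#...: next=#  (t=2,i=13, bit8=1)
  nb ..###: next=#  (t=0,i=9, bit7=1)
  nb ..##.: next=.  (t=1,i=14, bit6=0)
  nb ..#.#: next=.  (t=0,i=16, bit5=0)
  nb ..#..: next=#  (t=2,i=12, bit4=1)
  nb ...##: next=.  (t=1,i=7, bit3=0)
  nb ...#.: next=#  (t=5,i=11, bit2=1)
  nb ....#: next=.  (t=1,i=6, bit1=0)
  nb .....: next=#  (t=1,i=0, bit0=1)
  bits 11000000000011110100011110010101 = 3222226837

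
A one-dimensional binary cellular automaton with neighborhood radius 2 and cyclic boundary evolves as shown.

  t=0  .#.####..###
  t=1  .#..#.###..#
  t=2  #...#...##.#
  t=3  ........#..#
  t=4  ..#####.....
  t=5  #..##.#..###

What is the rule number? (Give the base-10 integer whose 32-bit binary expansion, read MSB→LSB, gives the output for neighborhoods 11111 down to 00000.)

2993194083

  nb #####: next=#  (t=4,i=4, bit31=1)
  nb ####.: next=.  (t=0,i=5, bit30=0)
  nb ###.#: next=#  (t=0,i=11, bit29=1)
  nb ###..: next=#  (t=0,i=6, bit28=1)
  nb ##.##: next=.  (t=2,i=10, bit27=0)
  nb ##.#.: next=.  (t=0,i=0, bit26=0)
  nb ##..#: next=#  (t=0,i=7, bit25=1)
  nb ##...: next=.  (t=2,i=1, bit24=0)
  nb #.###: next=.  (t=0,i=3, bit23=0)
  nb #.##.: next=#  (t=2,i=11, bit22=1)
  nb #.#.#: next=#  (t=0,i=1, bit21=1)
  nb #.#..: next=.  (t=1,i=1, bit20=0)
  nb #..##: next=#  (t=0,i=8, bit19=1)
  nb #..#.: next=.  (t=1,i=3, bit18=0)
  nb #...#: next=.  (t=2,i=2, bit17=0)
  nb #....: next=.  (t=3,i=1, bit16=0)
  nb .####: next=#  (t=0,i=4, bit15=1)
  nb .###.: next=.  (t=0,i=10, bit14=0)
  nb .##.#: next=.  (t=2,i=9, bit13=0)
  nb .##..: next=.  (t=2,i=0, bit12=0)
  nb .#.##: next=.  (t=0,i=2, bit11=0)
  nb .#.#.: next=#  (t=1,i=0, bit10=1)
  nb .#..#: next=.  (t=1,i=2, bit9=0)
  nb .#...: next=.  (t=2,i=5, bit8=0)
  nb ..###: next=.  (t=0,i=9, bit7=0)
  nb ..##.: next=#  (t=2,i=8, bit6=1)
  nb ..#.#: next=#  (t=1,i=4, bit5=1)
  nb ..#..: next=.  (t=2,i=4, bit4=0)
  nb ...##: next=.  (t=2,i=7, bit3=0)
  nb ...#.: next=.  (t=2,i=3, bit2=0)
  nb ....#: next=#  (t=3,i=6, bit1=1)
  nb .....: next=#  (t=3,i=2, bit0=1)
  bits 10110010011010001000010001100011 = 2993194083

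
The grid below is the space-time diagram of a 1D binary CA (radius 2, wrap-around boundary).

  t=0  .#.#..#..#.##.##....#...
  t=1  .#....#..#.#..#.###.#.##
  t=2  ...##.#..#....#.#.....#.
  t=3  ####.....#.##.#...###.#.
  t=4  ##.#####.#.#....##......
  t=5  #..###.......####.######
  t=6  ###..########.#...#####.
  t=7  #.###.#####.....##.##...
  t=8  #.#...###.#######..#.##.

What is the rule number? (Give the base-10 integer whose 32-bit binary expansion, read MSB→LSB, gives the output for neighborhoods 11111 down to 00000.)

  nb #####: next=#  (t=4,i=5, bit31=1)
  nb ####.: next=.  (t=3,i=2, bit30=0)
  nb ###.#: next=.  (t=1,i=18, bit29=0)
  nb ###..: next=#  (t=3,i=3, bit28=1)
  nb ##.##: next=.  (t=0,i=13, bit27=0)
  nb ##.#.: next=.  (t=1,i=0, bit26=0)
  nb ##..#: next=#  (t=5,i=1, bit25=1)
  nb ##...: next=#  (t=0,i=16, bit24=1)
  nb #.###: next=#  (t=1,i=16, bit23=1)
  nb #.##.: next=#  (t=0,i=11, bit22=1)
  nb #.#.#: next=.  (t=1,i=20, bit21=0)
  nb #.#..: next=.  (t=0,i=3, bit20=0)
  nb #..##: next=#  (t=5,i=2, bit19=1)
  nb #..#.: next=.  (t=0,i=5, bit18=0)
  nb #...#: next=#  (t=3,i=16, bit17=1)
  nb #....: next=#  (t=0,i=17, bit16=1)
  nb .####: next=#  (t=3,i=1, bit15=1)
  nb .###.: next=.  (t=1,i=17, bit14=0)
  nb .##.#: next=.  (t=0,i=12, bit13=0)
  nb .##..: next=.  (t=0,i=15, bit12=0)
  nb .#.##: next=.  (t=0,i=10, bit11=0)
  nb .#.#.: next=.  (t=0,i=2, bit10=0)
  nb .#..#: next=.  (t=0,i=4, bit9=0)
  nb .#...: next=.  (t=0,i=21, bit8=0)
  nb ..###: next=.  (t=3,i=18, bit7=0)
  nb ..##.: next=#  (t=2,i=3, bit6=1)
  nb ..#.#: next=#  (t=0,i=1, bit5=1)
  nb ..#..: next=#  (t=0,i=6, bit4=1)
  nb ...##: next=#  (t=2,i=2, bit3=1)
  nb ...#.: next=.  (t=0,i=0, bit2=0)
  nb ....#: next=#  (t=0,i=18, bit1=1)
  nb .....: next=#  (t=2,i=19, bit0=1)
  bits 10010011110010111000000001111011 = 2479587451

2479587451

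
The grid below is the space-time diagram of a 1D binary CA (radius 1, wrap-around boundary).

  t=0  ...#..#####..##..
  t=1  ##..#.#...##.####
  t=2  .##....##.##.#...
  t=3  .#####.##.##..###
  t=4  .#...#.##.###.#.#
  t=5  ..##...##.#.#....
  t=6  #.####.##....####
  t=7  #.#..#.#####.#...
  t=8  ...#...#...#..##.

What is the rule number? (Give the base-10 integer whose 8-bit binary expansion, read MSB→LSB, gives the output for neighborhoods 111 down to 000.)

89

  ###|.  b7=0 t=0,i=7
  ##.|#  b6=1 t=0,i=10
  #.#|.  b5=0 t=1,i=5
  #..|#  b4=1 t=0,i=4
  .##|#  b3=1 t=0,i=6
  .#.|.  b2=0 t=0,i=3
  ..#|.  b1=0 t=0,i=2
  ...|#  b0=1 t=0,i=0
  bits 01011001 = 89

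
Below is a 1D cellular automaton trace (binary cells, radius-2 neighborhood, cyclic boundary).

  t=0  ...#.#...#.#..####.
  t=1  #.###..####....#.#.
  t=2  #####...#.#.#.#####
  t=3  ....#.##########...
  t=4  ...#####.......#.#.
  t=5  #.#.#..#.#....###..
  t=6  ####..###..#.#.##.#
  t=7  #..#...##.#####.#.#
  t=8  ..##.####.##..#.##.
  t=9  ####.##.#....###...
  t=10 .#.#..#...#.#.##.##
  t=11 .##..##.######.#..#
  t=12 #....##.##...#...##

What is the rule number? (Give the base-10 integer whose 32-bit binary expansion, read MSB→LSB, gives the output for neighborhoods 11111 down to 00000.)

  #####|.  b31=0 t=2,i=0
  ####.|.  b30=0 t=0,i=16
  ###.#|#  b29=1 t=7,i=14
  ###..|#  b28=1 t=0,i=17
  ##.##|.  b27=0 t=6,i=17
  ##.#.|.  b26=0 t=7,i=15
  ##..#|.  b25=0 t=1,i=5
  ##...|.  b24=0 t=0,i=18
  #.###|#  b23=1 t=1,i=2
  #.##.|.  b22=0 t=6,i=15
  #.#.#|#  b21=1 t=1,i=0
  #.#..|.  b20=0 t=0,i=5
  #..##|.  b19=0 t=0,i=13
  #..#.|#  b18=1 t=5,i=6
  #...#|#  b17=1 t=0,i=7
  #....|#  b16=1 t=0,i=0
  .####|#  b15=1 t=0,i=15
  .###.|#  b14=1 t=1,i=3
  .##.#|#  b13=1 t=6,i=16
  .##..|.  b12=0 t=7,i=0
  .#.##|#  b11=1 t=1,i=1
  .#.#.|#  b10=1 t=0,i=4
  .#..#|.  b9=0 t=0,i=12
  .#...|.  b8=0 t=0,i=6
  ..###|.  b7=0 t=0,i=14
  ..##.|#  b6=1 t=7,i=7
  ..#.#|#  b5=1 t=0,i=3
  ..#..|#  b4=1 t=7,i=3
  ...##|#  b3=1 t=4,i=2
  ...#.|#  b2=1 t=0,i=2
  ....#|.  b1=0 t=0,i=1
  .....|.  b0=0 t=3,i=0
  bits 00110000101001111110110001111100 = 816311420

816311420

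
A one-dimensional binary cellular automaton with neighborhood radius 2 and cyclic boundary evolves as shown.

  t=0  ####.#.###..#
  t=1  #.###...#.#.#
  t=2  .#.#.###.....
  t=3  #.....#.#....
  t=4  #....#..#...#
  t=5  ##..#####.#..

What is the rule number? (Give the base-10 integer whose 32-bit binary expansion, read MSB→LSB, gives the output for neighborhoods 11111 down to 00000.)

  #####|.  b31=0 t=0,i=1
  ####.|#  b30=1 t=0,i=2
  ###.#|#  b29=1 t=0,i=3
  ###..|.  b28=0 t=0,i=9
  ##.##|#  b27=1 t=1,i=1
  ##.#.|#  b26=1 t=0,i=4
  ##..#|#  b25=1 t=0,i=10
  ##...|#  b24=1 t=1,i=5
  #.###|.  b23=0 t=0,i=7
  #.##.|.  b22=0 t=1,i=12
  #.#.#|.  b21=0 t=0,i=5
  #.#..|#  b20=1 t=3,i=8
  #..##|.  b19=0 t=0,i=11
  #..#.|#  b18=1 t=4,i=7
  #...#|#  b17=1 t=1,i=6
  #....|.  b16=0 t=2,i=9
  .####|#  b15=1 t=0,i=0
  .###.|#  b14=1 t=0,i=8
  .##.#|.  b13=0 t=1,i=0
  .##..|#  b12=1 t=4,i=0
  .#.##|.  b11=0 t=0,i=6
  .#.#.|.  b10=0 t=1,i=9
  .#..#|#  b9=1 t=4,i=6
  .#...|.  b8=0 t=3,i=1
  ..###|#  b7=1 t=0,i=12
  ..##.|.  b6=0 t=4,i=12
  ..#.#|.  b5=0 t=1,i=8
  ..#..|#  b4=1 t=3,i=0
  ...##|.  b3=0 t=4,i=11
  ...#.|#  b2=1 t=1,i=7
  ....#|.  b1=0 t=2,i=12
  .....|.  b0=0 t=2,i=10
  bits 01101111000101101101001010010100 = 1863766676

1863766676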